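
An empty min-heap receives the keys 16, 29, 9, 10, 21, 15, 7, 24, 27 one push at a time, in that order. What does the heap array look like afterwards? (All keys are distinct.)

[7, 10, 9, 24, 21, 16, 15, 29, 27]

Insert 16:
  append 16 at index 0 → [16] (no swap needed)
Insert 29:
  append 29 at index 1 → [16, 29] (no swap needed)
Insert 9:
  append 9 at index 2 → [16, 29, 9]
  9 < parent 16 at index 0, swap → [9, 29, 16]
Insert 10:
  append 10 at index 3 → [9, 29, 16, 10]
  10 < parent 29 at index 1, swap → [9, 10, 16, 29]
Insert 21:
  append 21 at index 4 → [9, 10, 16, 29, 21] (no swap needed)
Insert 15:
  append 15 at index 5 → [9, 10, 16, 29, 21, 15]
  15 < parent 16 at index 2, swap → [9, 10, 15, 29, 21, 16]
Insert 7:
  append 7 at index 6 → [9, 10, 15, 29, 21, 16, 7]
  7 < parent 15 at index 2, swap → [9, 10, 7, 29, 21, 16, 15]
  7 < parent 9 at index 0, swap → [7, 10, 9, 29, 21, 16, 15]
Insert 24:
  append 24 at index 7 → [7, 10, 9, 29, 21, 16, 15, 24]
  24 < parent 29 at index 3, swap → [7, 10, 9, 24, 21, 16, 15, 29]
Insert 27:
  append 27 at index 8 → [7, 10, 9, 24, 21, 16, 15, 29, 27] (no swap needed)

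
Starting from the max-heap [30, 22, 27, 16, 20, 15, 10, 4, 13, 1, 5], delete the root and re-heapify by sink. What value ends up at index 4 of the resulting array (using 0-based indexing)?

20

remove root 30; move last element 5 to root → [5, 22, 27, 16, 20, 15, 10, 4, 13, 1]
5 vs larger child 27 at index 2, swap → [27, 22, 5, 16, 20, 15, 10, 4, 13, 1]
5 vs larger child 15 at index 5, swap → [27, 22, 15, 16, 20, 5, 10, 4, 13, 1]
resulting array: [27, 22, 15, 16, 20, 5, 10, 4, 13, 1]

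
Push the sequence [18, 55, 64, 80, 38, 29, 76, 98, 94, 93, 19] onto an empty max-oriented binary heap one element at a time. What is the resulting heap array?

Insert 18:
  append 18 at index 0 → [18] (no swap needed)
Insert 55:
  append 55 at index 1 → [18, 55]
  55 > parent 18 at index 0, swap → [55, 18]
Insert 64:
  append 64 at index 2 → [55, 18, 64]
  64 > parent 55 at index 0, swap → [64, 18, 55]
Insert 80:
  append 80 at index 3 → [64, 18, 55, 80]
  80 > parent 18 at index 1, swap → [64, 80, 55, 18]
  80 > parent 64 at index 0, swap → [80, 64, 55, 18]
Insert 38:
  append 38 at index 4 → [80, 64, 55, 18, 38] (no swap needed)
Insert 29:
  append 29 at index 5 → [80, 64, 55, 18, 38, 29] (no swap needed)
Insert 76:
  append 76 at index 6 → [80, 64, 55, 18, 38, 29, 76]
  76 > parent 55 at index 2, swap → [80, 64, 76, 18, 38, 29, 55]
Insert 98:
  append 98 at index 7 → [80, 64, 76, 18, 38, 29, 55, 98]
  98 > parent 18 at index 3, swap → [80, 64, 76, 98, 38, 29, 55, 18]
  98 > parent 64 at index 1, swap → [80, 98, 76, 64, 38, 29, 55, 18]
  98 > parent 80 at index 0, swap → [98, 80, 76, 64, 38, 29, 55, 18]
Insert 94:
  append 94 at index 8 → [98, 80, 76, 64, 38, 29, 55, 18, 94]
  94 > parent 64 at index 3, swap → [98, 80, 76, 94, 38, 29, 55, 18, 64]
  94 > parent 80 at index 1, swap → [98, 94, 76, 80, 38, 29, 55, 18, 64]
Insert 93:
  append 93 at index 9 → [98, 94, 76, 80, 38, 29, 55, 18, 64, 93]
  93 > parent 38 at index 4, swap → [98, 94, 76, 80, 93, 29, 55, 18, 64, 38]
Insert 19:
  append 19 at index 10 → [98, 94, 76, 80, 93, 29, 55, 18, 64, 38, 19] (no swap needed)

[98, 94, 76, 80, 93, 29, 55, 18, 64, 38, 19]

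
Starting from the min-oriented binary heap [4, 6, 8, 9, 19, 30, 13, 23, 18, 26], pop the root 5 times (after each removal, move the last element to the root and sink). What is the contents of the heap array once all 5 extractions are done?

extract-min #1 returns 4:
  remove root 4; move last element 26 to root → [26, 6, 8, 9, 19, 30, 13, 23, 18]
  26 vs smaller child 6 at index 1, swap → [6, 26, 8, 9, 19, 30, 13, 23, 18]
  26 vs smaller child 9 at index 3, swap → [6, 9, 8, 26, 19, 30, 13, 23, 18]
  26 vs smaller child 18 at index 8, swap → [6, 9, 8, 18, 19, 30, 13, 23, 26]
extract-min #2 returns 6:
  remove root 6; move last element 26 to root → [26, 9, 8, 18, 19, 30, 13, 23]
  26 vs smaller child 8 at index 2, swap → [8, 9, 26, 18, 19, 30, 13, 23]
  26 vs smaller child 13 at index 6, swap → [8, 9, 13, 18, 19, 30, 26, 23]
extract-min #3 returns 8:
  remove root 8; move last element 23 to root → [23, 9, 13, 18, 19, 30, 26]
  23 vs smaller child 9 at index 1, swap → [9, 23, 13, 18, 19, 30, 26]
  23 vs smaller child 18 at index 3, swap → [9, 18, 13, 23, 19, 30, 26]
extract-min #4 returns 9:
  remove root 9; move last element 26 to root → [26, 18, 13, 23, 19, 30]
  26 vs smaller child 13 at index 2, swap → [13, 18, 26, 23, 19, 30]
extract-min #5 returns 13:
  remove root 13; move last element 30 to root → [30, 18, 26, 23, 19]
  30 vs smaller child 18 at index 1, swap → [18, 30, 26, 23, 19]
  30 vs smaller child 19 at index 4, swap → [18, 19, 26, 23, 30]

[18, 19, 26, 23, 30]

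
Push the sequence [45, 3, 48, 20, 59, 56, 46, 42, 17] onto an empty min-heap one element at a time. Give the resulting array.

Insert 45:
  append 45 at index 0 → [45] (no swap needed)
Insert 3:
  append 3 at index 1 → [45, 3]
  3 < parent 45 at index 0, swap → [3, 45]
Insert 48:
  append 48 at index 2 → [3, 45, 48] (no swap needed)
Insert 20:
  append 20 at index 3 → [3, 45, 48, 20]
  20 < parent 45 at index 1, swap → [3, 20, 48, 45]
Insert 59:
  append 59 at index 4 → [3, 20, 48, 45, 59] (no swap needed)
Insert 56:
  append 56 at index 5 → [3, 20, 48, 45, 59, 56] (no swap needed)
Insert 46:
  append 46 at index 6 → [3, 20, 48, 45, 59, 56, 46]
  46 < parent 48 at index 2, swap → [3, 20, 46, 45, 59, 56, 48]
Insert 42:
  append 42 at index 7 → [3, 20, 46, 45, 59, 56, 48, 42]
  42 < parent 45 at index 3, swap → [3, 20, 46, 42, 59, 56, 48, 45]
Insert 17:
  append 17 at index 8 → [3, 20, 46, 42, 59, 56, 48, 45, 17]
  17 < parent 42 at index 3, swap → [3, 20, 46, 17, 59, 56, 48, 45, 42]
  17 < parent 20 at index 1, swap → [3, 17, 46, 20, 59, 56, 48, 45, 42]

[3, 17, 46, 20, 59, 56, 48, 45, 42]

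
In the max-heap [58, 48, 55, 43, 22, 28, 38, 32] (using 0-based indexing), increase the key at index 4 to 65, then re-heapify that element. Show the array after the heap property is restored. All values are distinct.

[65, 58, 55, 43, 48, 28, 38, 32]

set index 4 from 22 to 65 → [58, 48, 55, 43, 65, 28, 38, 32]
65 > parent 48 at index 1, swap → [58, 65, 55, 43, 48, 28, 38, 32]
65 > parent 58 at index 0, swap → [65, 58, 55, 43, 48, 28, 38, 32]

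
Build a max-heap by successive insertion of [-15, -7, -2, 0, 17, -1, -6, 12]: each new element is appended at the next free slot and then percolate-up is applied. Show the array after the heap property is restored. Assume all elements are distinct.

Insert -15:
  append -15 at index 0 → [-15] (no swap needed)
Insert -7:
  append -7 at index 1 → [-15, -7]
  -7 > parent -15 at index 0, swap → [-7, -15]
Insert -2:
  append -2 at index 2 → [-7, -15, -2]
  -2 > parent -7 at index 0, swap → [-2, -15, -7]
Insert 0:
  append 0 at index 3 → [-2, -15, -7, 0]
  0 > parent -15 at index 1, swap → [-2, 0, -7, -15]
  0 > parent -2 at index 0, swap → [0, -2, -7, -15]
Insert 17:
  append 17 at index 4 → [0, -2, -7, -15, 17]
  17 > parent -2 at index 1, swap → [0, 17, -7, -15, -2]
  17 > parent 0 at index 0, swap → [17, 0, -7, -15, -2]
Insert -1:
  append -1 at index 5 → [17, 0, -7, -15, -2, -1]
  -1 > parent -7 at index 2, swap → [17, 0, -1, -15, -2, -7]
Insert -6:
  append -6 at index 6 → [17, 0, -1, -15, -2, -7, -6] (no swap needed)
Insert 12:
  append 12 at index 7 → [17, 0, -1, -15, -2, -7, -6, 12]
  12 > parent -15 at index 3, swap → [17, 0, -1, 12, -2, -7, -6, -15]
  12 > parent 0 at index 1, swap → [17, 12, -1, 0, -2, -7, -6, -15]

[17, 12, -1, 0, -2, -7, -6, -15]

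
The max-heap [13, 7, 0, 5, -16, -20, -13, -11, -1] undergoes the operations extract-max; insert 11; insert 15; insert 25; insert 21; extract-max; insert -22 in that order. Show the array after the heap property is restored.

extract-max → returns 13:
  remove root 13; move last element -1 to root → [-1, 7, 0, 5, -16, -20, -13, -11]
  -1 vs larger child 7 at index 1, swap → [7, -1, 0, 5, -16, -20, -13, -11]
  -1 vs larger child 5 at index 3, swap → [7, 5, 0, -1, -16, -20, -13, -11]
insert 11:
  append 11 at index 8 → [7, 5, 0, -1, -16, -20, -13, -11, 11]
  11 > parent -1 at index 3, swap → [7, 5, 0, 11, -16, -20, -13, -11, -1]
  11 > parent 5 at index 1, swap → [7, 11, 0, 5, -16, -20, -13, -11, -1]
  11 > parent 7 at index 0, swap → [11, 7, 0, 5, -16, -20, -13, -11, -1]
insert 15:
  append 15 at index 9 → [11, 7, 0, 5, -16, -20, -13, -11, -1, 15]
  15 > parent -16 at index 4, swap → [11, 7, 0, 5, 15, -20, -13, -11, -1, -16]
  15 > parent 7 at index 1, swap → [11, 15, 0, 5, 7, -20, -13, -11, -1, -16]
  15 > parent 11 at index 0, swap → [15, 11, 0, 5, 7, -20, -13, -11, -1, -16]
insert 25:
  append 25 at index 10 → [15, 11, 0, 5, 7, -20, -13, -11, -1, -16, 25]
  25 > parent 7 at index 4, swap → [15, 11, 0, 5, 25, -20, -13, -11, -1, -16, 7]
  25 > parent 11 at index 1, swap → [15, 25, 0, 5, 11, -20, -13, -11, -1, -16, 7]
  25 > parent 15 at index 0, swap → [25, 15, 0, 5, 11, -20, -13, -11, -1, -16, 7]
insert 21:
  append 21 at index 11 → [25, 15, 0, 5, 11, -20, -13, -11, -1, -16, 7, 21]
  21 > parent -20 at index 5, swap → [25, 15, 0, 5, 11, 21, -13, -11, -1, -16, 7, -20]
  21 > parent 0 at index 2, swap → [25, 15, 21, 5, 11, 0, -13, -11, -1, -16, 7, -20]
extract-max → returns 25:
  remove root 25; move last element -20 to root → [-20, 15, 21, 5, 11, 0, -13, -11, -1, -16, 7]
  -20 vs larger child 21 at index 2, swap → [21, 15, -20, 5, 11, 0, -13, -11, -1, -16, 7]
  -20 vs larger child 0 at index 5, swap → [21, 15, 0, 5, 11, -20, -13, -11, -1, -16, 7]
insert -22:
  append -22 at index 11 → [21, 15, 0, 5, 11, -20, -13, -11, -1, -16, 7, -22] (no swap needed)

[21, 15, 0, 5, 11, -20, -13, -11, -1, -16, 7, -22]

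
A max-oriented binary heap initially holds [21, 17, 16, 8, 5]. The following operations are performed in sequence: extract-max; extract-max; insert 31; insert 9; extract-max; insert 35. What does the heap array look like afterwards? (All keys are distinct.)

[35, 16, 5, 8, 9]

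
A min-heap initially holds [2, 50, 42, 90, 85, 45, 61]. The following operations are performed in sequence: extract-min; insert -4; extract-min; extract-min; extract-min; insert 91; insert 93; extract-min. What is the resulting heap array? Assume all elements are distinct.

[61, 85, 93, 90, 91]

extract-min → returns 2:
  remove root 2; move last element 61 to root → [61, 50, 42, 90, 85, 45]
  61 vs smaller child 42 at index 2, swap → [42, 50, 61, 90, 85, 45]
  61 vs only child 45 at index 5, swap → [42, 50, 45, 90, 85, 61]
insert -4:
  append -4 at index 6 → [42, 50, 45, 90, 85, 61, -4]
  -4 < parent 45 at index 2, swap → [42, 50, -4, 90, 85, 61, 45]
  -4 < parent 42 at index 0, swap → [-4, 50, 42, 90, 85, 61, 45]
extract-min → returns -4:
  remove root -4; move last element 45 to root → [45, 50, 42, 90, 85, 61]
  45 vs smaller child 42 at index 2, swap → [42, 50, 45, 90, 85, 61]
extract-min → returns 42:
  remove root 42; move last element 61 to root → [61, 50, 45, 90, 85]
  61 vs smaller child 45 at index 2, swap → [45, 50, 61, 90, 85]
extract-min → returns 45:
  remove root 45; move last element 85 to root → [85, 50, 61, 90]
  85 vs smaller child 50 at index 1, swap → [50, 85, 61, 90]
insert 91:
  append 91 at index 4 → [50, 85, 61, 90, 91] (no swap needed)
insert 93:
  append 93 at index 5 → [50, 85, 61, 90, 91, 93] (no swap needed)
extract-min → returns 50:
  remove root 50; move last element 93 to root → [93, 85, 61, 90, 91]
  93 vs smaller child 61 at index 2, swap → [61, 85, 93, 90, 91]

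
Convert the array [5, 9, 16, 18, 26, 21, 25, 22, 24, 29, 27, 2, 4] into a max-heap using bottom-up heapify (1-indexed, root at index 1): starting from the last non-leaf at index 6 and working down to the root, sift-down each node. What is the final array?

[29, 27, 25, 24, 26, 21, 16, 22, 18, 5, 9, 2, 4]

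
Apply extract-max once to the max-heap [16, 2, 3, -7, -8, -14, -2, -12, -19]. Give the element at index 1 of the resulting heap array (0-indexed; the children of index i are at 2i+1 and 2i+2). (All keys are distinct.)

remove root 16; move last element -19 to root → [-19, 2, 3, -7, -8, -14, -2, -12]
-19 vs larger child 3 at index 2, swap → [3, 2, -19, -7, -8, -14, -2, -12]
-19 vs larger child -2 at index 6, swap → [3, 2, -2, -7, -8, -14, -19, -12]
resulting array: [3, 2, -2, -7, -8, -14, -19, -12]

2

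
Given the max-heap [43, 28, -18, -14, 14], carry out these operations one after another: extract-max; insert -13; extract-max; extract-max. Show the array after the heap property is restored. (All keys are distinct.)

[-13, -14, -18]

extract-max → returns 43:
  remove root 43; move last element 14 to root → [14, 28, -18, -14]
  14 vs larger child 28 at index 1, swap → [28, 14, -18, -14]
insert -13:
  append -13 at index 4 → [28, 14, -18, -14, -13] (no swap needed)
extract-max → returns 28:
  remove root 28; move last element -13 to root → [-13, 14, -18, -14]
  -13 vs larger child 14 at index 1, swap → [14, -13, -18, -14]
extract-max → returns 14:
  remove root 14; move last element -14 to root → [-14, -13, -18]
  -14 vs larger child -13 at index 1, swap → [-13, -14, -18]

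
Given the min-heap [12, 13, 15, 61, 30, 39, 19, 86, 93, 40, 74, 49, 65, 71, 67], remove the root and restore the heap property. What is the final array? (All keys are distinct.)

[13, 30, 15, 61, 40, 39, 19, 86, 93, 67, 74, 49, 65, 71]

remove root 12; move last element 67 to root → [67, 13, 15, 61, 30, 39, 19, 86, 93, 40, 74, 49, 65, 71]
67 vs smaller child 13 at index 1, swap → [13, 67, 15, 61, 30, 39, 19, 86, 93, 40, 74, 49, 65, 71]
67 vs smaller child 30 at index 4, swap → [13, 30, 15, 61, 67, 39, 19, 86, 93, 40, 74, 49, 65, 71]
67 vs smaller child 40 at index 9, swap → [13, 30, 15, 61, 40, 39, 19, 86, 93, 67, 74, 49, 65, 71]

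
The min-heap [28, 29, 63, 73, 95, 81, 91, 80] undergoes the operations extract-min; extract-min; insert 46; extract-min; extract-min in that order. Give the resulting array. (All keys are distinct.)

extract-min → returns 28:
  remove root 28; move last element 80 to root → [80, 29, 63, 73, 95, 81, 91]
  80 vs smaller child 29 at index 1, swap → [29, 80, 63, 73, 95, 81, 91]
  80 vs smaller child 73 at index 3, swap → [29, 73, 63, 80, 95, 81, 91]
extract-min → returns 29:
  remove root 29; move last element 91 to root → [91, 73, 63, 80, 95, 81]
  91 vs smaller child 63 at index 2, swap → [63, 73, 91, 80, 95, 81]
  91 vs only child 81 at index 5, swap → [63, 73, 81, 80, 95, 91]
insert 46:
  append 46 at index 6 → [63, 73, 81, 80, 95, 91, 46]
  46 < parent 81 at index 2, swap → [63, 73, 46, 80, 95, 91, 81]
  46 < parent 63 at index 0, swap → [46, 73, 63, 80, 95, 91, 81]
extract-min → returns 46:
  remove root 46; move last element 81 to root → [81, 73, 63, 80, 95, 91]
  81 vs smaller child 63 at index 2, swap → [63, 73, 81, 80, 95, 91]
extract-min → returns 63:
  remove root 63; move last element 91 to root → [91, 73, 81, 80, 95]
  91 vs smaller child 73 at index 1, swap → [73, 91, 81, 80, 95]
  91 vs smaller child 80 at index 3, swap → [73, 80, 81, 91, 95]

[73, 80, 81, 91, 95]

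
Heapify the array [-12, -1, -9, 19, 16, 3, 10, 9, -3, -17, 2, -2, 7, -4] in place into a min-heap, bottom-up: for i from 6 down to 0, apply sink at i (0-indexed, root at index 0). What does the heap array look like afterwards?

[-17, -12, -9, -3, -1, -2, -4, 9, 19, 16, 2, 3, 7, 10]

sift down from index 6:
  10 vs only child -4 at index 13, swap → [-12, -1, -9, 19, 16, 3, -4, 9, -3, -17, 2, -2, 7, 10]
sift down from index 5:
  3 vs smaller child -2 at index 11, swap → [-12, -1, -9, 19, 16, -2, -4, 9, -3, -17, 2, 3, 7, 10]
sift down from index 4:
  16 vs smaller child -17 at index 9, swap → [-12, -1, -9, 19, -17, -2, -4, 9, -3, 16, 2, 3, 7, 10]
sift down from index 3:
  19 vs smaller child -3 at index 8, swap → [-12, -1, -9, -3, -17, -2, -4, 9, 19, 16, 2, 3, 7, 10]
sift down from index 2: already satisfies heap property
sift down from index 1:
  -1 vs smaller child -17 at index 4, swap → [-12, -17, -9, -3, -1, -2, -4, 9, 19, 16, 2, 3, 7, 10]
sift down from index 0:
  -12 vs smaller child -17 at index 1, swap → [-17, -12, -9, -3, -1, -2, -4, 9, 19, 16, 2, 3, 7, 10]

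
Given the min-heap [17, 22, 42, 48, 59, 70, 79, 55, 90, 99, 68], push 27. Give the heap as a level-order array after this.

append 27 at index 11 → [17, 22, 42, 48, 59, 70, 79, 55, 90, 99, 68, 27]
27 < parent 70 at index 5, swap → [17, 22, 42, 48, 59, 27, 79, 55, 90, 99, 68, 70]
27 < parent 42 at index 2, swap → [17, 22, 27, 48, 59, 42, 79, 55, 90, 99, 68, 70]

[17, 22, 27, 48, 59, 42, 79, 55, 90, 99, 68, 70]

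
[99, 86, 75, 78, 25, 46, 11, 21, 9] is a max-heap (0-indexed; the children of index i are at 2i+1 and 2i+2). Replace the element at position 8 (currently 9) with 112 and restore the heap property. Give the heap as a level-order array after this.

[112, 99, 75, 86, 25, 46, 11, 21, 78]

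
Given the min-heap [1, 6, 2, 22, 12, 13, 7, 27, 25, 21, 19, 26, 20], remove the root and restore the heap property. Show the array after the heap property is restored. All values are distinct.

remove root 1; move last element 20 to root → [20, 6, 2, 22, 12, 13, 7, 27, 25, 21, 19, 26]
20 vs smaller child 2 at index 2, swap → [2, 6, 20, 22, 12, 13, 7, 27, 25, 21, 19, 26]
20 vs smaller child 7 at index 6, swap → [2, 6, 7, 22, 12, 13, 20, 27, 25, 21, 19, 26]

[2, 6, 7, 22, 12, 13, 20, 27, 25, 21, 19, 26]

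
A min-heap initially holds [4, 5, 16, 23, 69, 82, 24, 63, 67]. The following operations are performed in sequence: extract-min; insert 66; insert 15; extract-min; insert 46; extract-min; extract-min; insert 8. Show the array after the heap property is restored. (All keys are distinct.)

extract-min → returns 4:
  remove root 4; move last element 67 to root → [67, 5, 16, 23, 69, 82, 24, 63]
  67 vs smaller child 5 at index 1, swap → [5, 67, 16, 23, 69, 82, 24, 63]
  67 vs smaller child 23 at index 3, swap → [5, 23, 16, 67, 69, 82, 24, 63]
  67 vs only child 63 at index 7, swap → [5, 23, 16, 63, 69, 82, 24, 67]
insert 66:
  append 66 at index 8 → [5, 23, 16, 63, 69, 82, 24, 67, 66] (no swap needed)
insert 15:
  append 15 at index 9 → [5, 23, 16, 63, 69, 82, 24, 67, 66, 15]
  15 < parent 69 at index 4, swap → [5, 23, 16, 63, 15, 82, 24, 67, 66, 69]
  15 < parent 23 at index 1, swap → [5, 15, 16, 63, 23, 82, 24, 67, 66, 69]
extract-min → returns 5:
  remove root 5; move last element 69 to root → [69, 15, 16, 63, 23, 82, 24, 67, 66]
  69 vs smaller child 15 at index 1, swap → [15, 69, 16, 63, 23, 82, 24, 67, 66]
  69 vs smaller child 23 at index 4, swap → [15, 23, 16, 63, 69, 82, 24, 67, 66]
insert 46:
  append 46 at index 9 → [15, 23, 16, 63, 69, 82, 24, 67, 66, 46]
  46 < parent 69 at index 4, swap → [15, 23, 16, 63, 46, 82, 24, 67, 66, 69]
extract-min → returns 15:
  remove root 15; move last element 69 to root → [69, 23, 16, 63, 46, 82, 24, 67, 66]
  69 vs smaller child 16 at index 2, swap → [16, 23, 69, 63, 46, 82, 24, 67, 66]
  69 vs smaller child 24 at index 6, swap → [16, 23, 24, 63, 46, 82, 69, 67, 66]
extract-min → returns 16:
  remove root 16; move last element 66 to root → [66, 23, 24, 63, 46, 82, 69, 67]
  66 vs smaller child 23 at index 1, swap → [23, 66, 24, 63, 46, 82, 69, 67]
  66 vs smaller child 46 at index 4, swap → [23, 46, 24, 63, 66, 82, 69, 67]
insert 8:
  append 8 at index 8 → [23, 46, 24, 63, 66, 82, 69, 67, 8]
  8 < parent 63 at index 3, swap → [23, 46, 24, 8, 66, 82, 69, 67, 63]
  8 < parent 46 at index 1, swap → [23, 8, 24, 46, 66, 82, 69, 67, 63]
  8 < parent 23 at index 0, swap → [8, 23, 24, 46, 66, 82, 69, 67, 63]

[8, 23, 24, 46, 66, 82, 69, 67, 63]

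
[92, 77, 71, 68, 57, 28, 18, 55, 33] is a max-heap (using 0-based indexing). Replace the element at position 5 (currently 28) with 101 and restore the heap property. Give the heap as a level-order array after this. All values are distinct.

[101, 77, 92, 68, 57, 71, 18, 55, 33]

set index 5 from 28 to 101 → [92, 77, 71, 68, 57, 101, 18, 55, 33]
101 > parent 71 at index 2, swap → [92, 77, 101, 68, 57, 71, 18, 55, 33]
101 > parent 92 at index 0, swap → [101, 77, 92, 68, 57, 71, 18, 55, 33]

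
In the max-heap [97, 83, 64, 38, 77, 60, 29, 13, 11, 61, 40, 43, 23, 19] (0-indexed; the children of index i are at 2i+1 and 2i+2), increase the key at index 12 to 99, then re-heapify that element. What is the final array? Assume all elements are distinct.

set index 12 from 23 to 99 → [97, 83, 64, 38, 77, 60, 29, 13, 11, 61, 40, 43, 99, 19]
99 > parent 60 at index 5, swap → [97, 83, 64, 38, 77, 99, 29, 13, 11, 61, 40, 43, 60, 19]
99 > parent 64 at index 2, swap → [97, 83, 99, 38, 77, 64, 29, 13, 11, 61, 40, 43, 60, 19]
99 > parent 97 at index 0, swap → [99, 83, 97, 38, 77, 64, 29, 13, 11, 61, 40, 43, 60, 19]

[99, 83, 97, 38, 77, 64, 29, 13, 11, 61, 40, 43, 60, 19]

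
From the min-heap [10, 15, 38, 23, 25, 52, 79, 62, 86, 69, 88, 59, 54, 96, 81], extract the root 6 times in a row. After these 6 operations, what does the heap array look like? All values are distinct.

[54, 62, 59, 81, 69, 88, 79, 96, 86]

extract-min #1 returns 10:
  remove root 10; move last element 81 to root → [81, 15, 38, 23, 25, 52, 79, 62, 86, 69, 88, 59, 54, 96]
  81 vs smaller child 15 at index 1, swap → [15, 81, 38, 23, 25, 52, 79, 62, 86, 69, 88, 59, 54, 96]
  81 vs smaller child 23 at index 3, swap → [15, 23, 38, 81, 25, 52, 79, 62, 86, 69, 88, 59, 54, 96]
  81 vs smaller child 62 at index 7, swap → [15, 23, 38, 62, 25, 52, 79, 81, 86, 69, 88, 59, 54, 96]
extract-min #2 returns 15:
  remove root 15; move last element 96 to root → [96, 23, 38, 62, 25, 52, 79, 81, 86, 69, 88, 59, 54]
  96 vs smaller child 23 at index 1, swap → [23, 96, 38, 62, 25, 52, 79, 81, 86, 69, 88, 59, 54]
  96 vs smaller child 25 at index 4, swap → [23, 25, 38, 62, 96, 52, 79, 81, 86, 69, 88, 59, 54]
  96 vs smaller child 69 at index 9, swap → [23, 25, 38, 62, 69, 52, 79, 81, 86, 96, 88, 59, 54]
extract-min #3 returns 23:
  remove root 23; move last element 54 to root → [54, 25, 38, 62, 69, 52, 79, 81, 86, 96, 88, 59]
  54 vs smaller child 25 at index 1, swap → [25, 54, 38, 62, 69, 52, 79, 81, 86, 96, 88, 59]
extract-min #4 returns 25:
  remove root 25; move last element 59 to root → [59, 54, 38, 62, 69, 52, 79, 81, 86, 96, 88]
  59 vs smaller child 38 at index 2, swap → [38, 54, 59, 62, 69, 52, 79, 81, 86, 96, 88]
  59 vs smaller child 52 at index 5, swap → [38, 54, 52, 62, 69, 59, 79, 81, 86, 96, 88]
extract-min #5 returns 38:
  remove root 38; move last element 88 to root → [88, 54, 52, 62, 69, 59, 79, 81, 86, 96]
  88 vs smaller child 52 at index 2, swap → [52, 54, 88, 62, 69, 59, 79, 81, 86, 96]
  88 vs smaller child 59 at index 5, swap → [52, 54, 59, 62, 69, 88, 79, 81, 86, 96]
extract-min #6 returns 52:
  remove root 52; move last element 96 to root → [96, 54, 59, 62, 69, 88, 79, 81, 86]
  96 vs smaller child 54 at index 1, swap → [54, 96, 59, 62, 69, 88, 79, 81, 86]
  96 vs smaller child 62 at index 3, swap → [54, 62, 59, 96, 69, 88, 79, 81, 86]
  96 vs smaller child 81 at index 7, swap → [54, 62, 59, 81, 69, 88, 79, 96, 86]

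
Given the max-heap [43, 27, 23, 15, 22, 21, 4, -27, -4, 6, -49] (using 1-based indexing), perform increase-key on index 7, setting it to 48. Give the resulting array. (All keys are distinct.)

[48, 27, 43, 15, 22, 21, 23, -27, -4, 6, -49]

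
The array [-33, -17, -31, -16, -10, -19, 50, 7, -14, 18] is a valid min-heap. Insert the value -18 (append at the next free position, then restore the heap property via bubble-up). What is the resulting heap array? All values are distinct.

[-33, -18, -31, -16, -17, -19, 50, 7, -14, 18, -10]

append -18 at index 10 → [-33, -17, -31, -16, -10, -19, 50, 7, -14, 18, -18]
-18 < parent -10 at index 4, swap → [-33, -17, -31, -16, -18, -19, 50, 7, -14, 18, -10]
-18 < parent -17 at index 1, swap → [-33, -18, -31, -16, -17, -19, 50, 7, -14, 18, -10]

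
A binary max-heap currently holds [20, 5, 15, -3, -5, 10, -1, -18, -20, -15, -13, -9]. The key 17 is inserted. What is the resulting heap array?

append 17 at index 12 → [20, 5, 15, -3, -5, 10, -1, -18, -20, -15, -13, -9, 17]
17 > parent 10 at index 5, swap → [20, 5, 15, -3, -5, 17, -1, -18, -20, -15, -13, -9, 10]
17 > parent 15 at index 2, swap → [20, 5, 17, -3, -5, 15, -1, -18, -20, -15, -13, -9, 10]

[20, 5, 17, -3, -5, 15, -1, -18, -20, -15, -13, -9, 10]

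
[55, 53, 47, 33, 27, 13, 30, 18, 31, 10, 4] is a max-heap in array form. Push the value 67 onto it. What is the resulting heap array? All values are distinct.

[67, 53, 55, 33, 27, 47, 30, 18, 31, 10, 4, 13]

append 67 at index 11 → [55, 53, 47, 33, 27, 13, 30, 18, 31, 10, 4, 67]
67 > parent 13 at index 5, swap → [55, 53, 47, 33, 27, 67, 30, 18, 31, 10, 4, 13]
67 > parent 47 at index 2, swap → [55, 53, 67, 33, 27, 47, 30, 18, 31, 10, 4, 13]
67 > parent 55 at index 0, swap → [67, 53, 55, 33, 27, 47, 30, 18, 31, 10, 4, 13]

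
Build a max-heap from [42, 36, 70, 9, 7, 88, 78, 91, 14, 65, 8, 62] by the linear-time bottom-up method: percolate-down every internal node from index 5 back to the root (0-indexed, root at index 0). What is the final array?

[91, 65, 88, 36, 42, 70, 78, 9, 14, 7, 8, 62]

sift down from index 5: already satisfies heap property
sift down from index 4:
  7 vs larger child 65 at index 9, swap → [42, 36, 70, 9, 65, 88, 78, 91, 14, 7, 8, 62]
sift down from index 3:
  9 vs larger child 91 at index 7, swap → [42, 36, 70, 91, 65, 88, 78, 9, 14, 7, 8, 62]
sift down from index 2:
  70 vs larger child 88 at index 5, swap → [42, 36, 88, 91, 65, 70, 78, 9, 14, 7, 8, 62]
sift down from index 1:
  36 vs larger child 91 at index 3, swap → [42, 91, 88, 36, 65, 70, 78, 9, 14, 7, 8, 62]
sift down from index 0:
  42 vs larger child 91 at index 1, swap → [91, 42, 88, 36, 65, 70, 78, 9, 14, 7, 8, 62]
  42 vs larger child 65 at index 4, swap → [91, 65, 88, 36, 42, 70, 78, 9, 14, 7, 8, 62]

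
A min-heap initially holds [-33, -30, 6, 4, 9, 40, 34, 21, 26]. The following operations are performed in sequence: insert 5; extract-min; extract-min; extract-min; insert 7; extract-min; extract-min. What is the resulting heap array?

insert 5:
  append 5 at index 9 → [-33, -30, 6, 4, 9, 40, 34, 21, 26, 5]
  5 < parent 9 at index 4, swap → [-33, -30, 6, 4, 5, 40, 34, 21, 26, 9]
extract-min → returns -33:
  remove root -33; move last element 9 to root → [9, -30, 6, 4, 5, 40, 34, 21, 26]
  9 vs smaller child -30 at index 1, swap → [-30, 9, 6, 4, 5, 40, 34, 21, 26]
  9 vs smaller child 4 at index 3, swap → [-30, 4, 6, 9, 5, 40, 34, 21, 26]
extract-min → returns -30:
  remove root -30; move last element 26 to root → [26, 4, 6, 9, 5, 40, 34, 21]
  26 vs smaller child 4 at index 1, swap → [4, 26, 6, 9, 5, 40, 34, 21]
  26 vs smaller child 5 at index 4, swap → [4, 5, 6, 9, 26, 40, 34, 21]
extract-min → returns 4:
  remove root 4; move last element 21 to root → [21, 5, 6, 9, 26, 40, 34]
  21 vs smaller child 5 at index 1, swap → [5, 21, 6, 9, 26, 40, 34]
  21 vs smaller child 9 at index 3, swap → [5, 9, 6, 21, 26, 40, 34]
insert 7:
  append 7 at index 7 → [5, 9, 6, 21, 26, 40, 34, 7]
  7 < parent 21 at index 3, swap → [5, 9, 6, 7, 26, 40, 34, 21]
  7 < parent 9 at index 1, swap → [5, 7, 6, 9, 26, 40, 34, 21]
extract-min → returns 5:
  remove root 5; move last element 21 to root → [21, 7, 6, 9, 26, 40, 34]
  21 vs smaller child 6 at index 2, swap → [6, 7, 21, 9, 26, 40, 34]
extract-min → returns 6:
  remove root 6; move last element 34 to root → [34, 7, 21, 9, 26, 40]
  34 vs smaller child 7 at index 1, swap → [7, 34, 21, 9, 26, 40]
  34 vs smaller child 9 at index 3, swap → [7, 9, 21, 34, 26, 40]

[7, 9, 21, 34, 26, 40]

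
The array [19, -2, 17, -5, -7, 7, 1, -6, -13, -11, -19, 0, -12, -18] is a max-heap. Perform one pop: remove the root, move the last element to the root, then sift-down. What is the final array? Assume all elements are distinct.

[17, -2, 7, -5, -7, 0, 1, -6, -13, -11, -19, -18, -12]

remove root 19; move last element -18 to root → [-18, -2, 17, -5, -7, 7, 1, -6, -13, -11, -19, 0, -12]
-18 vs larger child 17 at index 2, swap → [17, -2, -18, -5, -7, 7, 1, -6, -13, -11, -19, 0, -12]
-18 vs larger child 7 at index 5, swap → [17, -2, 7, -5, -7, -18, 1, -6, -13, -11, -19, 0, -12]
-18 vs larger child 0 at index 11, swap → [17, -2, 7, -5, -7, 0, 1, -6, -13, -11, -19, -18, -12]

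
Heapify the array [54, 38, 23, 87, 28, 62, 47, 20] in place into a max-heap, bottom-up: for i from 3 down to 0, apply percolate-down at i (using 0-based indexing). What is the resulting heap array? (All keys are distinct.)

[87, 54, 62, 38, 28, 23, 47, 20]

sift down from index 3: already satisfies heap property
sift down from index 2:
  23 vs larger child 62 at index 5, swap → [54, 38, 62, 87, 28, 23, 47, 20]
sift down from index 1:
  38 vs larger child 87 at index 3, swap → [54, 87, 62, 38, 28, 23, 47, 20]
sift down from index 0:
  54 vs larger child 87 at index 1, swap → [87, 54, 62, 38, 28, 23, 47, 20]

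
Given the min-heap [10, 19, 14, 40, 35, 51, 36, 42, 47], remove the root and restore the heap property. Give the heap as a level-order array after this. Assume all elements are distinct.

[14, 19, 36, 40, 35, 51, 47, 42]

remove root 10; move last element 47 to root → [47, 19, 14, 40, 35, 51, 36, 42]
47 vs smaller child 14 at index 2, swap → [14, 19, 47, 40, 35, 51, 36, 42]
47 vs smaller child 36 at index 6, swap → [14, 19, 36, 40, 35, 51, 47, 42]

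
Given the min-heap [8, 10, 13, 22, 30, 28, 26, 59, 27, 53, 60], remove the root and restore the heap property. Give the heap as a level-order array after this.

[10, 22, 13, 27, 30, 28, 26, 59, 60, 53]

remove root 8; move last element 60 to root → [60, 10, 13, 22, 30, 28, 26, 59, 27, 53]
60 vs smaller child 10 at index 1, swap → [10, 60, 13, 22, 30, 28, 26, 59, 27, 53]
60 vs smaller child 22 at index 3, swap → [10, 22, 13, 60, 30, 28, 26, 59, 27, 53]
60 vs smaller child 27 at index 8, swap → [10, 22, 13, 27, 30, 28, 26, 59, 60, 53]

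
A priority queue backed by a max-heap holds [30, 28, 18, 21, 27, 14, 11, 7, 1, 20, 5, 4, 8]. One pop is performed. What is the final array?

[28, 27, 18, 21, 20, 14, 11, 7, 1, 8, 5, 4]

remove root 30; move last element 8 to root → [8, 28, 18, 21, 27, 14, 11, 7, 1, 20, 5, 4]
8 vs larger child 28 at index 1, swap → [28, 8, 18, 21, 27, 14, 11, 7, 1, 20, 5, 4]
8 vs larger child 27 at index 4, swap → [28, 27, 18, 21, 8, 14, 11, 7, 1, 20, 5, 4]
8 vs larger child 20 at index 9, swap → [28, 27, 18, 21, 20, 14, 11, 7, 1, 8, 5, 4]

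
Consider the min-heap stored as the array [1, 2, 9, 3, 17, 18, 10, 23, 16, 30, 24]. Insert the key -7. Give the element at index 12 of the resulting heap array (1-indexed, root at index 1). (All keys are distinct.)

append -7 at index 12 → [1, 2, 9, 3, 17, 18, 10, 23, 16, 30, 24, -7]
-7 < parent 18 at index 6, swap → [1, 2, 9, 3, 17, -7, 10, 23, 16, 30, 24, 18]
-7 < parent 9 at index 3, swap → [1, 2, -7, 3, 17, 9, 10, 23, 16, 30, 24, 18]
-7 < parent 1 at index 1, swap → [-7, 2, 1, 3, 17, 9, 10, 23, 16, 30, 24, 18]
resulting array: [-7, 2, 1, 3, 17, 9, 10, 23, 16, 30, 24, 18]

18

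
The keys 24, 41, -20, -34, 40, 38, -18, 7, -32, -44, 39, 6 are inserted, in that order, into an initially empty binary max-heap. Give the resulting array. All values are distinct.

Insert 24:
  append 24 at index 0 → [24] (no swap needed)
Insert 41:
  append 41 at index 1 → [24, 41]
  41 > parent 24 at index 0, swap → [41, 24]
Insert -20:
  append -20 at index 2 → [41, 24, -20] (no swap needed)
Insert -34:
  append -34 at index 3 → [41, 24, -20, -34] (no swap needed)
Insert 40:
  append 40 at index 4 → [41, 24, -20, -34, 40]
  40 > parent 24 at index 1, swap → [41, 40, -20, -34, 24]
Insert 38:
  append 38 at index 5 → [41, 40, -20, -34, 24, 38]
  38 > parent -20 at index 2, swap → [41, 40, 38, -34, 24, -20]
Insert -18:
  append -18 at index 6 → [41, 40, 38, -34, 24, -20, -18] (no swap needed)
Insert 7:
  append 7 at index 7 → [41, 40, 38, -34, 24, -20, -18, 7]
  7 > parent -34 at index 3, swap → [41, 40, 38, 7, 24, -20, -18, -34]
Insert -32:
  append -32 at index 8 → [41, 40, 38, 7, 24, -20, -18, -34, -32] (no swap needed)
Insert -44:
  append -44 at index 9 → [41, 40, 38, 7, 24, -20, -18, -34, -32, -44] (no swap needed)
Insert 39:
  append 39 at index 10 → [41, 40, 38, 7, 24, -20, -18, -34, -32, -44, 39]
  39 > parent 24 at index 4, swap → [41, 40, 38, 7, 39, -20, -18, -34, -32, -44, 24]
Insert 6:
  append 6 at index 11 → [41, 40, 38, 7, 39, -20, -18, -34, -32, -44, 24, 6]
  6 > parent -20 at index 5, swap → [41, 40, 38, 7, 39, 6, -18, -34, -32, -44, 24, -20]

[41, 40, 38, 7, 39, 6, -18, -34, -32, -44, 24, -20]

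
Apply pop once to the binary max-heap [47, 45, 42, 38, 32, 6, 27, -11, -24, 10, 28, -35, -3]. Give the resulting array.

[45, 38, 42, -3, 32, 6, 27, -11, -24, 10, 28, -35]

remove root 47; move last element -3 to root → [-3, 45, 42, 38, 32, 6, 27, -11, -24, 10, 28, -35]
-3 vs larger child 45 at index 1, swap → [45, -3, 42, 38, 32, 6, 27, -11, -24, 10, 28, -35]
-3 vs larger child 38 at index 3, swap → [45, 38, 42, -3, 32, 6, 27, -11, -24, 10, 28, -35]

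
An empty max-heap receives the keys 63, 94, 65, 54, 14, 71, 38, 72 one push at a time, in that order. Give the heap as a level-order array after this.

[94, 72, 71, 63, 14, 65, 38, 54]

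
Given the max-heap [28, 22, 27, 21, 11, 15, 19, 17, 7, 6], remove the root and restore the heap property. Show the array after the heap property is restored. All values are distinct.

remove root 28; move last element 6 to root → [6, 22, 27, 21, 11, 15, 19, 17, 7]
6 vs larger child 27 at index 2, swap → [27, 22, 6, 21, 11, 15, 19, 17, 7]
6 vs larger child 19 at index 6, swap → [27, 22, 19, 21, 11, 15, 6, 17, 7]

[27, 22, 19, 21, 11, 15, 6, 17, 7]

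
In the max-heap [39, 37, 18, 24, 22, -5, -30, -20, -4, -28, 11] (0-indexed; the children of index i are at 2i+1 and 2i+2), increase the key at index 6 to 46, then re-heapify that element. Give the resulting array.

[46, 37, 39, 24, 22, -5, 18, -20, -4, -28, 11]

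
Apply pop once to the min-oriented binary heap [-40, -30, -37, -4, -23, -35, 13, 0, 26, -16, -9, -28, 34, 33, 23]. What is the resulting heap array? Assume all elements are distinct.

remove root -40; move last element 23 to root → [23, -30, -37, -4, -23, -35, 13, 0, 26, -16, -9, -28, 34, 33]
23 vs smaller child -37 at index 2, swap → [-37, -30, 23, -4, -23, -35, 13, 0, 26, -16, -9, -28, 34, 33]
23 vs smaller child -35 at index 5, swap → [-37, -30, -35, -4, -23, 23, 13, 0, 26, -16, -9, -28, 34, 33]
23 vs smaller child -28 at index 11, swap → [-37, -30, -35, -4, -23, -28, 13, 0, 26, -16, -9, 23, 34, 33]

[-37, -30, -35, -4, -23, -28, 13, 0, 26, -16, -9, 23, 34, 33]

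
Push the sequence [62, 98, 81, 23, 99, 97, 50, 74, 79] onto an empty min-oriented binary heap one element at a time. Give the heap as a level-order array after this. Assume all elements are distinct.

Insert 62:
  append 62 at index 0 → [62] (no swap needed)
Insert 98:
  append 98 at index 1 → [62, 98] (no swap needed)
Insert 81:
  append 81 at index 2 → [62, 98, 81] (no swap needed)
Insert 23:
  append 23 at index 3 → [62, 98, 81, 23]
  23 < parent 98 at index 1, swap → [62, 23, 81, 98]
  23 < parent 62 at index 0, swap → [23, 62, 81, 98]
Insert 99:
  append 99 at index 4 → [23, 62, 81, 98, 99] (no swap needed)
Insert 97:
  append 97 at index 5 → [23, 62, 81, 98, 99, 97] (no swap needed)
Insert 50:
  append 50 at index 6 → [23, 62, 81, 98, 99, 97, 50]
  50 < parent 81 at index 2, swap → [23, 62, 50, 98, 99, 97, 81]
Insert 74:
  append 74 at index 7 → [23, 62, 50, 98, 99, 97, 81, 74]
  74 < parent 98 at index 3, swap → [23, 62, 50, 74, 99, 97, 81, 98]
Insert 79:
  append 79 at index 8 → [23, 62, 50, 74, 99, 97, 81, 98, 79] (no swap needed)

[23, 62, 50, 74, 99, 97, 81, 98, 79]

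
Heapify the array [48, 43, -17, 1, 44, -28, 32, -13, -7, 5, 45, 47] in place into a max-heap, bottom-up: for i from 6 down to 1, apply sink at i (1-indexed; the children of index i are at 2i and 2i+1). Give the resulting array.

[48, 45, 47, 1, 44, -17, 32, -13, -7, 5, 43, -28]

sift down from index 6:
  -28 vs only child 47 at index 12, swap → [48, 43, -17, 1, 44, 47, 32, -13, -7, 5, 45, -28]
sift down from index 5:
  44 vs larger child 45 at index 11, swap → [48, 43, -17, 1, 45, 47, 32, -13, -7, 5, 44, -28]
sift down from index 4: already satisfies heap property
sift down from index 3:
  -17 vs larger child 47 at index 6, swap → [48, 43, 47, 1, 45, -17, 32, -13, -7, 5, 44, -28]
sift down from index 2:
  43 vs larger child 45 at index 5, swap → [48, 45, 47, 1, 43, -17, 32, -13, -7, 5, 44, -28]
  43 vs larger child 44 at index 11, swap → [48, 45, 47, 1, 44, -17, 32, -13, -7, 5, 43, -28]
sift down from index 1: already satisfies heap property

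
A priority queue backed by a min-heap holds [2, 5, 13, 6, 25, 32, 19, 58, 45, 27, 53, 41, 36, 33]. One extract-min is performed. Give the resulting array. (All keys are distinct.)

[5, 6, 13, 33, 25, 32, 19, 58, 45, 27, 53, 41, 36]

remove root 2; move last element 33 to root → [33, 5, 13, 6, 25, 32, 19, 58, 45, 27, 53, 41, 36]
33 vs smaller child 5 at index 1, swap → [5, 33, 13, 6, 25, 32, 19, 58, 45, 27, 53, 41, 36]
33 vs smaller child 6 at index 3, swap → [5, 6, 13, 33, 25, 32, 19, 58, 45, 27, 53, 41, 36]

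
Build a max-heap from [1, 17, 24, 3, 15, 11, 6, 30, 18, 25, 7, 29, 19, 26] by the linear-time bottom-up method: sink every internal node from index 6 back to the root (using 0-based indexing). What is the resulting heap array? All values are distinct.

[30, 25, 29, 18, 15, 24, 26, 3, 17, 1, 7, 11, 19, 6]

sift down from index 6:
  6 vs only child 26 at index 13, swap → [1, 17, 24, 3, 15, 11, 26, 30, 18, 25, 7, 29, 19, 6]
sift down from index 5:
  11 vs larger child 29 at index 11, swap → [1, 17, 24, 3, 15, 29, 26, 30, 18, 25, 7, 11, 19, 6]
sift down from index 4:
  15 vs larger child 25 at index 9, swap → [1, 17, 24, 3, 25, 29, 26, 30, 18, 15, 7, 11, 19, 6]
sift down from index 3:
  3 vs larger child 30 at index 7, swap → [1, 17, 24, 30, 25, 29, 26, 3, 18, 15, 7, 11, 19, 6]
sift down from index 2:
  24 vs larger child 29 at index 5, swap → [1, 17, 29, 30, 25, 24, 26, 3, 18, 15, 7, 11, 19, 6]
sift down from index 1:
  17 vs larger child 30 at index 3, swap → [1, 30, 29, 17, 25, 24, 26, 3, 18, 15, 7, 11, 19, 6]
  17 vs larger child 18 at index 8, swap → [1, 30, 29, 18, 25, 24, 26, 3, 17, 15, 7, 11, 19, 6]
sift down from index 0:
  1 vs larger child 30 at index 1, swap → [30, 1, 29, 18, 25, 24, 26, 3, 17, 15, 7, 11, 19, 6]
  1 vs larger child 25 at index 4, swap → [30, 25, 29, 18, 1, 24, 26, 3, 17, 15, 7, 11, 19, 6]
  1 vs larger child 15 at index 9, swap → [30, 25, 29, 18, 15, 24, 26, 3, 17, 1, 7, 11, 19, 6]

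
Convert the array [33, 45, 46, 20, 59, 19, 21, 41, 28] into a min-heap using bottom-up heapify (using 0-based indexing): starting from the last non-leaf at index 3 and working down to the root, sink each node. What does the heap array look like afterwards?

[19, 20, 21, 28, 59, 46, 33, 41, 45]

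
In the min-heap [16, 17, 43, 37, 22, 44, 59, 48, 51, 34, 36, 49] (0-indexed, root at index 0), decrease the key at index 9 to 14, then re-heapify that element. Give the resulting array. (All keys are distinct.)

[14, 16, 43, 37, 17, 44, 59, 48, 51, 22, 36, 49]

set index 9 from 34 to 14 → [16, 17, 43, 37, 22, 44, 59, 48, 51, 14, 36, 49]
14 < parent 22 at index 4, swap → [16, 17, 43, 37, 14, 44, 59, 48, 51, 22, 36, 49]
14 < parent 17 at index 1, swap → [16, 14, 43, 37, 17, 44, 59, 48, 51, 22, 36, 49]
14 < parent 16 at index 0, swap → [14, 16, 43, 37, 17, 44, 59, 48, 51, 22, 36, 49]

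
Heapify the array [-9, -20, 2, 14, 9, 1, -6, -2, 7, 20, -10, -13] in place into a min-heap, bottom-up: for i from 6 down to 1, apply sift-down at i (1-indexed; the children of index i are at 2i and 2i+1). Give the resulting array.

[-20, -10, -13, -2, -9, 1, -6, 14, 7, 20, 9, 2]

sift down from index 6:
  1 vs only child -13 at index 12, swap → [-9, -20, 2, 14, 9, -13, -6, -2, 7, 20, -10, 1]
sift down from index 5:
  9 vs smaller child -10 at index 11, swap → [-9, -20, 2, 14, -10, -13, -6, -2, 7, 20, 9, 1]
sift down from index 4:
  14 vs smaller child -2 at index 8, swap → [-9, -20, 2, -2, -10, -13, -6, 14, 7, 20, 9, 1]
sift down from index 3:
  2 vs smaller child -13 at index 6, swap → [-9, -20, -13, -2, -10, 2, -6, 14, 7, 20, 9, 1]
  2 vs only child 1 at index 12, swap → [-9, -20, -13, -2, -10, 1, -6, 14, 7, 20, 9, 2]
sift down from index 2: already satisfies heap property
sift down from index 1:
  -9 vs smaller child -20 at index 2, swap → [-20, -9, -13, -2, -10, 1, -6, 14, 7, 20, 9, 2]
  -9 vs smaller child -10 at index 5, swap → [-20, -10, -13, -2, -9, 1, -6, 14, 7, 20, 9, 2]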